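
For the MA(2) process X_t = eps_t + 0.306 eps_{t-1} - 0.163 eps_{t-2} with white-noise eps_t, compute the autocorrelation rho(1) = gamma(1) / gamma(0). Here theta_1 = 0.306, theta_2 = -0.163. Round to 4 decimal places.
\rho(1) = 0.2286

For an MA(q) process with theta_0 = 1, the autocovariance is
  gamma(k) = sigma^2 * sum_{i=0..q-k} theta_i * theta_{i+k},
and rho(k) = gamma(k) / gamma(0). Sigma^2 cancels.
  numerator   = (1)*(0.306) + (0.306)*(-0.163) = 0.256122.
  denominator = (1)^2 + (0.306)^2 + (-0.163)^2 = 1.120205.
  rho(1) = 0.256122 / 1.120205 = 0.2286.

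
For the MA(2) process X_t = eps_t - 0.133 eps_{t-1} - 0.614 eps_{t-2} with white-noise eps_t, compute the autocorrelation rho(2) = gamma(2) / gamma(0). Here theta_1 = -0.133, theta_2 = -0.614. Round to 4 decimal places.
\rho(2) = -0.4402

For an MA(q) process with theta_0 = 1, the autocovariance is
  gamma(k) = sigma^2 * sum_{i=0..q-k} theta_i * theta_{i+k},
and rho(k) = gamma(k) / gamma(0). Sigma^2 cancels.
  numerator   = (1)*(-0.614) = -0.614.
  denominator = (1)^2 + (-0.133)^2 + (-0.614)^2 = 1.394685.
  rho(2) = -0.614 / 1.394685 = -0.4402.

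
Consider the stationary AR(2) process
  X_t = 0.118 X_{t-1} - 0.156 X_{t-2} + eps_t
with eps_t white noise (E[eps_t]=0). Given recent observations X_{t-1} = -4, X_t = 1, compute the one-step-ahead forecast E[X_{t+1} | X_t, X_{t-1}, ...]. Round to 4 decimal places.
E[X_{t+1} \mid \mathcal F_t] = 0.7420

For an AR(p) model X_t = c + sum_i phi_i X_{t-i} + eps_t, the
one-step-ahead conditional mean is
  E[X_{t+1} | X_t, ...] = c + sum_i phi_i X_{t+1-i}.
Substitute known values:
  E[X_{t+1} | ...] = (0.118) * (1) + (-0.156) * (-4)
                   = 0.7420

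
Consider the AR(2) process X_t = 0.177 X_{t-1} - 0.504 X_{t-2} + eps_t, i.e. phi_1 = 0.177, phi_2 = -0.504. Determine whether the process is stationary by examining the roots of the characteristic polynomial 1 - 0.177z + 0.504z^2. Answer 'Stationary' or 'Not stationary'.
\text{Stationary}

The AR(p) characteristic polynomial is P(z) = 1 - 0.177z + 0.504z^2.
Stationarity requires all roots to lie outside the unit circle, i.e. |z| > 1 for every root.
Set 1 + (-0.177) z + (0.504) z^2 = 0, i.e. a z^2 + b z + c = 0 with a = 0.504, b = -0.177, c = 1.
Discriminant D = b^2 - 4ac = (-0.177)^2 - 4*(0.504)*1 = 0.031329 - (2.016) = -1.984671.
D < 0, so the roots are the complex-conjugate pair z = (-b +/- i sqrt(-D)) / (2a) = 0.1756 +/- 1.3976i.
For a conjugate pair |z|^2 = z * conj(z) = (product of roots) = c/a = 1/(0.504) = 1.984127, so |z| = sqrt(1.984127) = 1.4086 for both roots.
Moduli of all roots: 1.4086, 1.4086.
All moduli strictly greater than 1? Yes.
Verdict: Stationary.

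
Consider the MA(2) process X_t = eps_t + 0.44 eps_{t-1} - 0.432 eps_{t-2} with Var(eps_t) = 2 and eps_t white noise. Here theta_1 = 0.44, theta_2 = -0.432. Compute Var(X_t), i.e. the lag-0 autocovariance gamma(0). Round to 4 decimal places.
\gamma(0) = 2.7604

For an MA(q) process X_t = eps_t + sum_i theta_i eps_{t-i} with
Var(eps_t) = sigma^2, the variance is
  gamma(0) = sigma^2 * (1 + sum_i theta_i^2).
  sum_i theta_i^2 = (0.44)^2 + (-0.432)^2 = 0.1936 + 0.186624 = 0.380224.
  gamma(0) = 2 * (1 + 0.380224) = 2 * 1.380224 = 2.760448, which rounds to 2.7604.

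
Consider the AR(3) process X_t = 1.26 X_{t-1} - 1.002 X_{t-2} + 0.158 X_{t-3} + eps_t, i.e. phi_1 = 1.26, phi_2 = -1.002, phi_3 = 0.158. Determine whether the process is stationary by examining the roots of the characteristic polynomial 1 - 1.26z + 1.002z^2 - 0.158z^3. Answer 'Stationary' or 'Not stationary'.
\text{Stationary}

The AR(p) characteristic polynomial is P(z) = 1 - 1.26z + 1.002z^2 - 0.158z^3.
Stationarity requires all roots to lie outside the unit circle, i.e. |z| > 1 for every root.
Degree 3: look for a simple real root z0 first, then factor out (1 - z/z0) and solve the remaining quadratic.
Testing z0 = 5: P(5) = 1 + (-1.26)(5) + (1.002)(5)^2 + (-0.158)(5)^3
  = 1 + (-6.3) + (25.05) + (-19.75) = 0.  So z_0 = 5 is a root, |z_0| = 5.
Divide out the factor (1 - 0.2 z) = (1 - z/z0) (since 1/z0 = 0.2):
  P(z) = (1 - 0.2 z)(1 + (-1.06) z + (0.79) z^2)
  [check: z-coef -1.06 - (0.2) = -1.26; z^2-coef 0.79 - (0.2)(-1.06) = 1.002; z^3-coef -(0.2)(0.79) = -0.158.]
Remaining roots from the quadratic factor 1 + (-1.06) z + (0.79) z^2:
  Set 1 + (-1.06) z + (0.79) z^2 = 0, i.e. a z^2 + b z + c = 0 with a = 0.79, b = -1.06, c = 1.
  Discriminant D = b^2 - 4ac = (-1.06)^2 - 4*(0.79)*1 = 1.1236 - (3.16) = -2.0364.
  D < 0, so the roots are the complex-conjugate pair z = (-b +/- i sqrt(-D)) / (2a) = 0.6709 +/- 0.9032i.
  For a conjugate pair |z|^2 = z * conj(z) = (product of roots) = c/a = 1/(0.79) = 1.265823, so |z| = sqrt(1.265823) = 1.1251 for both roots.
Moduli of all roots: 5.0000, 1.1251, 1.1251.
All moduli strictly greater than 1? Yes.
Verdict: Stationary.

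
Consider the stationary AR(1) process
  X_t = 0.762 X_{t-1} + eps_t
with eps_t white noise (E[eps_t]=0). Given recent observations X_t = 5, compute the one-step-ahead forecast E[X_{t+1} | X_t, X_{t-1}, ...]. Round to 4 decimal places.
E[X_{t+1} \mid \mathcal F_t] = 3.8100

For an AR(p) model X_t = c + sum_i phi_i X_{t-i} + eps_t, the
one-step-ahead conditional mean is
  E[X_{t+1} | X_t, ...] = c + sum_i phi_i X_{t+1-i}.
Substitute known values:
  E[X_{t+1} | ...] = (0.762) * (5)
                   = 3.8100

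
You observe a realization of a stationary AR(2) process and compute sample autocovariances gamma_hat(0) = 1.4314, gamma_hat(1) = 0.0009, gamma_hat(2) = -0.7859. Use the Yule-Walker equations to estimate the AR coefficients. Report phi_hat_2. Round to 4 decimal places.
\hat\phi_{2} = -0.5490

The Yule-Walker equations for an AR(p) process read, in matrix form,
  Gamma_p phi = r_p,   with   (Gamma_p)_{ij} = gamma(|i - j|),
                       (r_p)_i = gamma(i),   i,j = 1..p.
Substitute the sample gammas (Toeplitz matrix and right-hand side of size 2):
  Gamma_p = [[1.4314, 0.0009], [0.0009, 1.4314]]
  r_p     = [0.0009, -0.7859]
Written out:
  1.4314 phi_1 + 0.0009 phi_2 = 0.0009
  0.0009 phi_1 + 1.4314 phi_2 = -0.7859
Solve by Cramer's rule:
  det = gamma(0)^2 - gamma(1)^2 = (1.4314)^2 - (0.0009)^2 = 2.04890596 - 0.00000081 = 2.04890515
  phi_hat_1 = [gamma(1) gamma(0) - gamma(1) gamma(2)] / det = [(0.0009)(1.4314) - (0.0009)(-0.7859)] / 2.04890515 = 0.00199557 / 2.04890515 = 0.001
  phi_hat_2 = [gamma(0) gamma(2) - gamma(1)^2] / det = [(1.4314)(-0.7859) - (0.0009)^2] / 2.04890515 = -1.12493807 / 2.04890515 = -0.549
So phi_hat = [0.0010, -0.5490].
Therefore phi_hat_2 = -0.5490.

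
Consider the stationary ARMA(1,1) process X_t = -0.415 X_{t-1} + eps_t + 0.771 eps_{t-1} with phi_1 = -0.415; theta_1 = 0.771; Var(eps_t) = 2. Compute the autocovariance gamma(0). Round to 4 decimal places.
\gamma(0) = 2.3062

Multiply the model equation by X_{t-k} and take expectations. With theta_0 = psi_0 = 1 and psi_j the MA(infinity) weights, this gives
  gamma(k) - sum_i phi_i gamma(k-i) = c_k,
  c_k = sigma^2 * sum_{j=k..q} theta_j psi_{j-k}   (c_k = 0 for k > q),
using gamma(-m) = gamma(m).
psi-weights needed (psi_j = theta_j + sum_i phi_i psi_{j-i}):
  psi_1 = theta_1 + phi_1 = 0.771 + (-0.415) = 0.356
Right-hand sides:
  c_0 = sigma^2 (1 + theta_1 psi_1) = 2 * (1 + (0.771)(0.356)) = 2 * 1.274476 = 2.548952
  c_1 = sigma^2 theta_1 = 2 * (0.771) = 1.542
  c_2 = 0
Equations for k = 0 and k = 1 (AR order 1):
  gamma(0) = phi_1 gamma(1) + c_0
  gamma(1) = phi_1 gamma(0) + c_1
Substituting the second into the first: gamma(0) (1 - phi_1^2) = c_0 + phi_1 c_1, so
  gamma(0) = (c_0 + phi_1 c_1) / (1 - phi_1^2) = (2.548952 + (-0.415)(1.542)) / (1 - (-0.415)^2) = 1.909022 / 0.827775 = 2.306209.
Therefore gamma(0) = 2.3062 (to 4 decimal places).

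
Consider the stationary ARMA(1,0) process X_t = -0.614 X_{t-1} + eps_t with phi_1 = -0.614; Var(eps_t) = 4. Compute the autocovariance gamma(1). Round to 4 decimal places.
\gamma(1) = -3.9422

Multiply the model equation by X_{t-k} and take expectations. With theta_0 = psi_0 = 1 and psi_j the MA(infinity) weights, this gives
  gamma(k) - sum_i phi_i gamma(k-i) = c_k,
  c_k = sigma^2 * sum_{j=k..q} theta_j psi_{j-k}   (c_k = 0 for k > q),
using gamma(-m) = gamma(m).
Pure AR (q = 0): c_0 = sigma^2 = 4, c_k = 0 for k >= 1.
Equations for k = 0 and k = 1 (AR order 1):
  gamma(0) = phi_1 gamma(1) + c_0
  gamma(1) = phi_1 gamma(0) + c_1
Substituting the second into the first: gamma(0) (1 - phi_1^2) = c_0 + phi_1 c_1, so
  gamma(0) = c_0 / (1 - phi_1^2) = 4 / (1 - (-0.614)^2) = 4 / 0.623004 = 6.420505.
  gamma(1) = phi_1 gamma(0) = (-0.614)(6.420505) = -3.94219.
Therefore gamma(1) = -3.9422 (to 4 decimal places).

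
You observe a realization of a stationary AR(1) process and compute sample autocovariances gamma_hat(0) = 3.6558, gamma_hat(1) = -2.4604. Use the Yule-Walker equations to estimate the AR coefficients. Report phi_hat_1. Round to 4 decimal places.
\hat\phi_{1} = -0.6730

The Yule-Walker equations for an AR(p) process read, in matrix form,
  Gamma_p phi = r_p,   with   (Gamma_p)_{ij} = gamma(|i - j|),
                       (r_p)_i = gamma(i),   i,j = 1..p.
Substitute the sample gammas (Toeplitz matrix and right-hand side of size 1):
  Gamma_p = [[3.6558]]
  r_p     = [-2.4604]
With p = 1 this is the single equation gamma(0) phi_1 = gamma(1):
  phi_hat_1 = gamma(1) / gamma(0) = -2.4604 / 3.6558 = -0.6730.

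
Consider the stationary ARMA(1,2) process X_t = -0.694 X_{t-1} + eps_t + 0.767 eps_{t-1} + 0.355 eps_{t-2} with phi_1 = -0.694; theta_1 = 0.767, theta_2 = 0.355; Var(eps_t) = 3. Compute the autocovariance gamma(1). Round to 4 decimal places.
\gamma(1) = -0.0864

Multiply the model equation by X_{t-k} and take expectations. With theta_0 = psi_0 = 1 and psi_j the MA(infinity) weights, this gives
  gamma(k) - sum_i phi_i gamma(k-i) = c_k,
  c_k = sigma^2 * sum_{j=k..q} theta_j psi_{j-k}   (c_k = 0 for k > q),
using gamma(-m) = gamma(m).
psi-weights needed (psi_j = theta_j + sum_i phi_i psi_{j-i}):
  psi_1 = theta_1 + phi_1 = 0.767 + (-0.694) = 0.073
  psi_2 = theta_2 + phi_1 psi_1 = 0.355 + (-0.694)(0.073) = 0.304338
Right-hand sides:
  c_0 = sigma^2 (1 + theta_1 psi_1 + theta_2 psi_2) = 3 * (1 + (0.767)(0.073) + (0.355)(0.304338)) = 3 * 1.164031 = 3.492093
  c_1 = sigma^2 (theta_1 + theta_2 psi_1) = 3 * (0.767 + (0.355)(0.073)) = 2.378745
  c_2 = sigma^2 theta_2 = 3 * (0.355) = 1.065
Equations for k = 0 and k = 1 (AR order 1):
  gamma(0) = phi_1 gamma(1) + c_0
  gamma(1) = phi_1 gamma(0) + c_1
Substituting the second into the first: gamma(0) (1 - phi_1^2) = c_0 + phi_1 c_1, so
  gamma(0) = (c_0 + phi_1 c_1) / (1 - phi_1^2) = (3.492093 + (-0.694)(2.378745)) / (1 - (-0.694)^2) = 1.841244 / 0.518364 = 3.552029.
  gamma(1) = phi_1 gamma(0) + c_1 = (-0.694)(3.552029) + (2.378745) = -0.086363.
Therefore gamma(1) = -0.0864 (to 4 decimal places).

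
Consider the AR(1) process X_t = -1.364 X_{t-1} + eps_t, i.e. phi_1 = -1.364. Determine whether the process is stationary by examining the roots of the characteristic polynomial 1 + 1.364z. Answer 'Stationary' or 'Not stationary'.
\text{Not stationary}

The AR(p) characteristic polynomial is P(z) = 1 + 1.364z.
Stationarity requires all roots to lie outside the unit circle, i.e. |z| > 1 for every root.
This is linear in z: 1 + (1.364) z = 0  =>  z = -1/(1.364) = -0.733138,  |z| = 0.733138.
Moduli of all roots: 0.7331.
All moduli strictly greater than 1? No.
Verdict: Not stationary.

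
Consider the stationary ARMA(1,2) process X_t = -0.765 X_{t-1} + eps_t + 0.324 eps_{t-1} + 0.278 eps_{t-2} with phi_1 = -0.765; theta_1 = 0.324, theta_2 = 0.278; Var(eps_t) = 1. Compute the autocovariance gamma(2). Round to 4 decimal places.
\gamma(2) = 1.3573

Multiply the model equation by X_{t-k} and take expectations. With theta_0 = psi_0 = 1 and psi_j the MA(infinity) weights, this gives
  gamma(k) - sum_i phi_i gamma(k-i) = c_k,
  c_k = sigma^2 * sum_{j=k..q} theta_j psi_{j-k}   (c_k = 0 for k > q),
using gamma(-m) = gamma(m).
psi-weights needed (psi_j = theta_j + sum_i phi_i psi_{j-i}):
  psi_1 = theta_1 + phi_1 = 0.324 + (-0.765) = -0.441
  psi_2 = theta_2 + phi_1 psi_1 = 0.278 + (-0.765)(-0.441) = 0.615365
Right-hand sides:
  c_0 = sigma^2 (1 + theta_1 psi_1 + theta_2 psi_2) = 1 * (1 + (0.324)(-0.441) + (0.278)(0.615365)) = 1 * 1.028187 = 1.028187
  c_1 = sigma^2 (theta_1 + theta_2 psi_1) = 1 * (0.324 + (0.278)(-0.441)) = 0.201402
  c_2 = sigma^2 theta_2 = 1 * (0.278) = 0.278
Equations for k = 0 and k = 1 (AR order 1):
  gamma(0) = phi_1 gamma(1) + c_0
  gamma(1) = phi_1 gamma(0) + c_1
Substituting the second into the first: gamma(0) (1 - phi_1^2) = c_0 + phi_1 c_1, so
  gamma(0) = (c_0 + phi_1 c_1) / (1 - phi_1^2) = (1.028187 + (-0.765)(0.201402)) / (1 - (-0.765)^2) = 0.874115 / 0.414775 = 2.107444.
  gamma(1) = phi_1 gamma(0) + c_1 = (-0.765)(2.107444) + (0.201402) = -1.410792.
For k = 2: gamma(2) = phi_1 gamma(1) + c_2
  = (-0.765)(-1.410792) + (0.278) = 1.357256.
Therefore gamma(2) = 1.3573 (to 4 decimal places).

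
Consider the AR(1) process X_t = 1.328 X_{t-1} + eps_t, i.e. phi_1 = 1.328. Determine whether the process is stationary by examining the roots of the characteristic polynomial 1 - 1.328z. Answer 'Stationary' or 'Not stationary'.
\text{Not stationary}

The AR(p) characteristic polynomial is P(z) = 1 - 1.328z.
Stationarity requires all roots to lie outside the unit circle, i.e. |z| > 1 for every root.
This is linear in z: 1 + (-1.328) z = 0  =>  z = -1/(-1.328) = 0.753012,  |z| = 0.753012.
Moduli of all roots: 0.7530.
All moduli strictly greater than 1? No.
Verdict: Not stationary.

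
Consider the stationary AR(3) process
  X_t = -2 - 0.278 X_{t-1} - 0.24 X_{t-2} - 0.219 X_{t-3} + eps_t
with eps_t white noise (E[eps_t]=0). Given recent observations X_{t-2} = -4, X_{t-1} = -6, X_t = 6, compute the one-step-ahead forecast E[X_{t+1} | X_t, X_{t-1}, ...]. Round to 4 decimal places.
E[X_{t+1} \mid \mathcal F_t] = -1.3520

For an AR(p) model X_t = c + sum_i phi_i X_{t-i} + eps_t, the
one-step-ahead conditional mean is
  E[X_{t+1} | X_t, ...] = c + sum_i phi_i X_{t+1-i}.
Substitute known values:
  E[X_{t+1} | ...] = -2 + (-0.278) * (6) + (-0.24) * (-6) + (-0.219) * (-4)
                   = -1.3520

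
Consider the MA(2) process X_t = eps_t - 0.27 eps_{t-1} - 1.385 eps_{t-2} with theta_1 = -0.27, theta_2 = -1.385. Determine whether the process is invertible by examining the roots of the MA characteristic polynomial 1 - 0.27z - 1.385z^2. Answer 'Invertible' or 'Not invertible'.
\text{Not invertible}

The MA(q) characteristic polynomial is P(z) = 1 - 0.27z - 1.385z^2.
Invertibility requires all roots to lie outside the unit circle, i.e. |z| > 1 for every root.
Set 1 + (-0.27) z + (-1.385) z^2 = 0, i.e. a z^2 + b z + c = 0 with a = -1.385, b = -0.27, c = 1.
Discriminant D = b^2 - 4ac = (-0.27)^2 - 4*(-1.385)*1 = 0.0729 - (-5.54) = 5.6129.
D >= 0, so the roots are real: z = (-b +/- sqrt(D)) / (2a) = (0.27 +/- 2.369156) / (-2.77).
  z_1 = (0.27 + 2.369156) / (-2.77) = -0.9528,   |z_1| = 0.9528.
  z_2 = (0.27 - 2.369156) / (-2.77) = 0.7578,   |z_2| = 0.7578.
Moduli of all roots: 0.9528, 0.7578.
All moduli strictly greater than 1? No.
Verdict: Not invertible.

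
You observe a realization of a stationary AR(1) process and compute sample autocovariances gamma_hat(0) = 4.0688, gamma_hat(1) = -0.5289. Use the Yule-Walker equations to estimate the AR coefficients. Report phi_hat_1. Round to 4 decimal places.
\hat\phi_{1} = -0.1300

The Yule-Walker equations for an AR(p) process read, in matrix form,
  Gamma_p phi = r_p,   with   (Gamma_p)_{ij} = gamma(|i - j|),
                       (r_p)_i = gamma(i),   i,j = 1..p.
Substitute the sample gammas (Toeplitz matrix and right-hand side of size 1):
  Gamma_p = [[4.0688]]
  r_p     = [-0.5289]
With p = 1 this is the single equation gamma(0) phi_1 = gamma(1):
  phi_hat_1 = gamma(1) / gamma(0) = -0.5289 / 4.0688 = -0.1300.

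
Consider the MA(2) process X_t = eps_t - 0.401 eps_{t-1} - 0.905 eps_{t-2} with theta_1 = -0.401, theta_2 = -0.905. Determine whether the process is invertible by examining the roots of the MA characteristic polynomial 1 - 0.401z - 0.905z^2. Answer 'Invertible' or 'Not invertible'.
\text{Not invertible}

The MA(q) characteristic polynomial is P(z) = 1 - 0.401z - 0.905z^2.
Invertibility requires all roots to lie outside the unit circle, i.e. |z| > 1 for every root.
Set 1 + (-0.401) z + (-0.905) z^2 = 0, i.e. a z^2 + b z + c = 0 with a = -0.905, b = -0.401, c = 1.
Discriminant D = b^2 - 4ac = (-0.401)^2 - 4*(-0.905)*1 = 0.160801 - (-3.62) = 3.780801.
D >= 0, so the roots are real: z = (-b +/- sqrt(D)) / (2a) = (0.401 +/- 1.944428) / (-1.81).
  z_1 = (0.401 + 1.944428) / (-1.81) = -1.2958,   |z_1| = 1.2958.
  z_2 = (0.401 - 1.944428) / (-1.81) = 0.8527,   |z_2| = 0.8527.
Moduli of all roots: 1.2958, 0.8527.
All moduli strictly greater than 1? No.
Verdict: Not invertible.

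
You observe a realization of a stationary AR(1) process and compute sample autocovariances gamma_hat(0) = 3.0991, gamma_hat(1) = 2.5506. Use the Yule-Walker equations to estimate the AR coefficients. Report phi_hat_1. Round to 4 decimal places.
\hat\phi_{1} = 0.8230

The Yule-Walker equations for an AR(p) process read, in matrix form,
  Gamma_p phi = r_p,   with   (Gamma_p)_{ij} = gamma(|i - j|),
                       (r_p)_i = gamma(i),   i,j = 1..p.
Substitute the sample gammas (Toeplitz matrix and right-hand side of size 1):
  Gamma_p = [[3.0991]]
  r_p     = [2.5506]
With p = 1 this is the single equation gamma(0) phi_1 = gamma(1):
  phi_hat_1 = gamma(1) / gamma(0) = 2.5506 / 3.0991 = 0.8230.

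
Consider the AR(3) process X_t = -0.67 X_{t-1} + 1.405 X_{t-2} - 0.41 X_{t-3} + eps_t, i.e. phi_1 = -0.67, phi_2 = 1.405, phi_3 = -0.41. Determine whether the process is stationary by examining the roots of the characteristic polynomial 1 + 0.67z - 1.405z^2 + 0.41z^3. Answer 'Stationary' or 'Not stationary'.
\text{Not stationary}

The AR(p) characteristic polynomial is P(z) = 1 + 0.67z - 1.405z^2 + 0.41z^3.
Stationarity requires all roots to lie outside the unit circle, i.e. |z| > 1 for every root.
Degree 3: look for a simple real root z0 first, then factor out (1 - z/z0) and solve the remaining quadratic.
Testing z0 = 2: P(2) = 1 + (0.67)(2) + (-1.405)(2)^2 + (0.41)(2)^3
  = 1 + (1.34) + (-5.62) + (3.28) = 0.  So z_0 = 2 is a root, |z_0| = 2.
Divide out the factor (1 - 0.5 z) = (1 - z/z0) (since 1/z0 = 0.5):
  P(z) = (1 - 0.5 z)(1 + (1.17) z + (-0.82) z^2)
  [check: z-coef 1.17 - (0.5) = 0.67; z^2-coef -0.82 - (0.5)(1.17) = -1.405; z^3-coef -(0.5)(-0.82) = 0.41.]
Remaining roots from the quadratic factor 1 + (1.17) z + (-0.82) z^2:
  Set 1 + (1.17) z + (-0.82) z^2 = 0, i.e. a z^2 + b z + c = 0 with a = -0.82, b = 1.17, c = 1.
  Discriminant D = b^2 - 4ac = (1.17)^2 - 4*(-0.82)*1 = 1.3689 - (-3.28) = 4.6489.
  D >= 0, so the roots are real: z = (-b +/- sqrt(D)) / (2a) = (-1.17 +/- 2.156131) / (-1.64).
    z_1 = (-1.17 + 2.156131) / (-1.64) = -0.6013,   |z_1| = 0.6013.
    z_2 = (-1.17 - 2.156131) / (-1.64) = 2.0281,   |z_2| = 2.0281.
Moduli of all roots: 2.0000, 0.6013, 2.0281.
All moduli strictly greater than 1? No.
Verdict: Not stationary.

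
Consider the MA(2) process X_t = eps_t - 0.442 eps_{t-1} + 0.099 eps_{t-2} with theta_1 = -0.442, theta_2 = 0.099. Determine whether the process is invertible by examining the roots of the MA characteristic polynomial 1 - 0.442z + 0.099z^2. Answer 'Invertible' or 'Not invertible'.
\text{Invertible}

The MA(q) characteristic polynomial is P(z) = 1 - 0.442z + 0.099z^2.
Invertibility requires all roots to lie outside the unit circle, i.e. |z| > 1 for every root.
Set 1 + (-0.442) z + (0.099) z^2 = 0, i.e. a z^2 + b z + c = 0 with a = 0.099, b = -0.442, c = 1.
Discriminant D = b^2 - 4ac = (-0.442)^2 - 4*(0.099)*1 = 0.195364 - (0.396) = -0.200636.
D < 0, so the roots are the complex-conjugate pair z = (-b +/- i sqrt(-D)) / (2a) = 2.2323 +/- 2.2622i.
For a conjugate pair |z|^2 = z * conj(z) = (product of roots) = c/a = 1/(0.099) = 10.10101, so |z| = sqrt(10.10101) = 3.1782 for both roots.
Moduli of all roots: 3.1782, 3.1782.
All moduli strictly greater than 1? Yes.
Verdict: Invertible.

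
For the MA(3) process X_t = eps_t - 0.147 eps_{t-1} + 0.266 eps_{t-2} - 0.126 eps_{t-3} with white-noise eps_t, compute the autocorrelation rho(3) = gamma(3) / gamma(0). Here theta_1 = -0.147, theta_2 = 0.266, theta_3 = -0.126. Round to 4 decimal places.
\rho(3) = -0.1137

For an MA(q) process with theta_0 = 1, the autocovariance is
  gamma(k) = sigma^2 * sum_{i=0..q-k} theta_i * theta_{i+k},
and rho(k) = gamma(k) / gamma(0). Sigma^2 cancels.
  numerator   = (1)*(-0.126) = -0.126.
  denominator = (1)^2 + (-0.147)^2 + (0.266)^2 + (-0.126)^2 = 1.108241.
  rho(3) = -0.126 / 1.108241 = -0.1137.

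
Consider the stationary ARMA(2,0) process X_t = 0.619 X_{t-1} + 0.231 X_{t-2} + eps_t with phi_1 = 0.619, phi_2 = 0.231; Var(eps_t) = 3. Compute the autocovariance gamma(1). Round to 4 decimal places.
\gamma(1) = 7.2456

Multiply the model equation by X_{t-k} and take expectations. With theta_0 = psi_0 = 1 and psi_j the MA(infinity) weights, this gives
  gamma(k) - sum_i phi_i gamma(k-i) = c_k,
  c_k = sigma^2 * sum_{j=k..q} theta_j psi_{j-k}   (c_k = 0 for k > q),
using gamma(-m) = gamma(m).
Pure AR (q = 0): c_0 = sigma^2 = 3, c_k = 0 for k >= 1.
Equations for k = 0, 1, 2 (AR order 2, c_2 = 0):
  (E0) gamma(0) = phi_1 gamma(1) + phi_2 gamma(2) + c_0
  (E1) gamma(1) = phi_1 gamma(0) + phi_2 gamma(1) + c_1
  (E2) gamma(2) = phi_1 gamma(1) + phi_2 gamma(0)
From (E1): gamma(1) = A gamma(0) + B with
  A = phi_1 / (1 - phi_2) = 0.619 / 0.769 = 0.804941,   B = c_1 / (1 - phi_2) = 0 / 0.769 = 0.
Insert (E2) into (E0): gamma(0) (1 - phi_2^2) = phi_1 (1 + phi_2) gamma(1) + c_0.
  phi_1 (1 + phi_2) = (0.619)(1.231) = 0.761989,   1 - phi_2^2 = 0.946639.
Replace gamma(1) by A gamma(0) + B and collect gamma(0):
  gamma(0) [0.946639 - (0.761989)(0.804941)] = c_0 = 3
  gamma(0) * 0.333282 = 3
  gamma(0) = 3 / 0.333282 = 9.001374.
  gamma(1) = A gamma(0) = (0.804941)(9.001374) = 7.245579.
Therefore gamma(1) = 7.2456 (to 4 decimal places).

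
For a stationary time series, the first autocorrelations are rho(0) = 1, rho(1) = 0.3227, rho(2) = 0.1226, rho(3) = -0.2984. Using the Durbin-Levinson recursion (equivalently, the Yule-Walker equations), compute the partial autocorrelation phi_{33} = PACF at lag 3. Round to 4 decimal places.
\phi_{33} = -0.3839

The PACF at lag k is phi_{kk}, the last component of the solution
to the Yule-Walker system G_k phi = r_k where
  (G_k)_{ij} = rho(|i - j|), (r_k)_i = rho(i), i,j = 1..k.
Equivalently, Durbin-Levinson gives phi_{kk} iteratively:
  phi_{11} = rho(1)
  phi_{kk} = [rho(k) - sum_{j=1..k-1} phi_{k-1,j} rho(k-j)]
            / [1 - sum_{j=1..k-1} phi_{k-1,j} rho(j)],
  phi_{k,j} = phi_{k-1,j} - phi_{kk} phi_{k-1,k-j},  j = 1..k-1.
Step k = 1:
  phi_11 = rho(1) = 0.3227.
Step k = 2:
  phi_22 = [rho(2) - phi_11 rho(1)] / [1 - phi_11 rho(1)] = [0.1226 - (0.3227)(0.3227)] / [1 - (0.3227)(0.3227)]
         = 0.01846471 / 0.89586471 = 0.020611.
  Update: phi_21 = phi_11 - phi_22 phi_11 = 0.3227 - (0.020611)(0.3227) = 0.316049.
Step k = 3:
  phi_33 = [rho(3) - phi_21 rho(2) - phi_22 rho(1)] / [1 - phi_21 rho(1) - phi_22 rho(2)]
    numerator   = -0.2984 - (0.316049)(0.1226) - (0.020611)(0.3227) = -0.34379877
    denominator = 1 - (0.316049)(0.3227) - (0.020611)(0.1226) = 0.89548413
  phi_33 = -0.34379877 / 0.89548413 = -0.3839.
Therefore phi_{33} = -0.3839.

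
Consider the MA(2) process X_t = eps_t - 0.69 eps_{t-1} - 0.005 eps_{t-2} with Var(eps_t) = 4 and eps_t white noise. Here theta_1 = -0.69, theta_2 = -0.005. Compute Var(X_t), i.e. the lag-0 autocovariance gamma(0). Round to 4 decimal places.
\gamma(0) = 5.9045

For an MA(q) process X_t = eps_t + sum_i theta_i eps_{t-i} with
Var(eps_t) = sigma^2, the variance is
  gamma(0) = sigma^2 * (1 + sum_i theta_i^2).
  sum_i theta_i^2 = (-0.69)^2 + (-0.005)^2 = 0.4761 + 0.000025 = 0.476125.
  gamma(0) = 4 * (1 + 0.476125) = 4 * 1.476125 = 5.9045.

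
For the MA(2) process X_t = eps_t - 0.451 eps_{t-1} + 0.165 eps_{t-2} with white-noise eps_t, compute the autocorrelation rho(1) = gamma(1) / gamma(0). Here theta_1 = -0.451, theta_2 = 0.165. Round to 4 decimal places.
\rho(1) = -0.4269

For an MA(q) process with theta_0 = 1, the autocovariance is
  gamma(k) = sigma^2 * sum_{i=0..q-k} theta_i * theta_{i+k},
and rho(k) = gamma(k) / gamma(0). Sigma^2 cancels.
  numerator   = (1)*(-0.451) + (-0.451)*(0.165) = -0.525415.
  denominator = (1)^2 + (-0.451)^2 + (0.165)^2 = 1.230626.
  rho(1) = -0.525415 / 1.230626 = -0.4269.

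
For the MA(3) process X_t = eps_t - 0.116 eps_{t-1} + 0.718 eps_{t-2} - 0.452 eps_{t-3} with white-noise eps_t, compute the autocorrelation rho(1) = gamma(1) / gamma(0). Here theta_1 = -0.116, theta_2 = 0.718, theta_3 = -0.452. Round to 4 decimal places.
\rho(1) = -0.3022

For an MA(q) process with theta_0 = 1, the autocovariance is
  gamma(k) = sigma^2 * sum_{i=0..q-k} theta_i * theta_{i+k},
and rho(k) = gamma(k) / gamma(0). Sigma^2 cancels.
  numerator   = (1)*(-0.116) + (-0.116)*(0.718) + (0.718)*(-0.452) = -0.523824.
  denominator = (1)^2 + (-0.116)^2 + (0.718)^2 + (-0.452)^2 = 1.733284.
  rho(1) = -0.523824 / 1.733284 = -0.3022.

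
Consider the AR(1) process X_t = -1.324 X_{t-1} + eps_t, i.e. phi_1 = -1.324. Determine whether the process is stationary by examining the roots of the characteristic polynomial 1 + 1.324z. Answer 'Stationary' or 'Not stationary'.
\text{Not stationary}

The AR(p) characteristic polynomial is P(z) = 1 + 1.324z.
Stationarity requires all roots to lie outside the unit circle, i.e. |z| > 1 for every root.
This is linear in z: 1 + (1.324) z = 0  =>  z = -1/(1.324) = -0.755287,  |z| = 0.755287.
Moduli of all roots: 0.7553.
All moduli strictly greater than 1? No.
Verdict: Not stationary.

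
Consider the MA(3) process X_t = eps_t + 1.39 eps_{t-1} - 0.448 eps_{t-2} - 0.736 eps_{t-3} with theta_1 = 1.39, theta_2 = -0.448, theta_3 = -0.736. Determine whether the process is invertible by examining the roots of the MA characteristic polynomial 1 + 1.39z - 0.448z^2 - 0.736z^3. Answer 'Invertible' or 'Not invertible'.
\text{Not invertible}

The MA(q) characteristic polynomial is P(z) = 1 + 1.39z - 0.448z^2 - 0.736z^3.
Invertibility requires all roots to lie outside the unit circle, i.e. |z| > 1 for every root.
Degree 3: look for a simple real root z0 first, then factor out (1 - z/z0) and solve the remaining quadratic.
Testing z0 = -1.25: P(-1.25) = 1 + (1.39)(-1.25) + (-0.448)(-1.25)^2 + (-0.736)(-1.25)^3
  = 1 + (-1.7375) + (-0.7) + (1.4375) = 0.  So z_0 = -1.25 is a root, |z_0| = 1.25.
Divide out the factor (1 + 0.8 z) = (1 - z/z0) (since 1/z0 = -0.8):
  P(z) = (1 + 0.8 z)(1 + (0.59) z + (-0.92) z^2)
  [check: z-coef 0.59 - (-0.8) = 1.39; z^2-coef -0.92 - (-0.8)(0.59) = -0.448; z^3-coef -(-0.8)(-0.92) = -0.736.]
Remaining roots from the quadratic factor 1 + (0.59) z + (-0.92) z^2:
  Set 1 + (0.59) z + (-0.92) z^2 = 0, i.e. a z^2 + b z + c = 0 with a = -0.92, b = 0.59, c = 1.
  Discriminant D = b^2 - 4ac = (0.59)^2 - 4*(-0.92)*1 = 0.3481 - (-3.68) = 4.0281.
  D >= 0, so the roots are real: z = (-b +/- sqrt(D)) / (2a) = (-0.59 +/- 2.007013) / (-1.84).
    z_1 = (-0.59 + 2.007013) / (-1.84) = -0.7701,   |z_1| = 0.7701.
    z_2 = (-0.59 - 2.007013) / (-1.84) = 1.4114,   |z_2| = 1.4114.
Moduli of all roots: 1.2500, 0.7701, 1.4114.
All moduli strictly greater than 1? No.
Verdict: Not invertible.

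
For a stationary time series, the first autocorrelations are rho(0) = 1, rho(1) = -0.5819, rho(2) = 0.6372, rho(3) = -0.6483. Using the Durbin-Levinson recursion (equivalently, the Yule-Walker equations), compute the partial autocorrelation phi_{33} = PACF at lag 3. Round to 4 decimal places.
\phi_{33} = -0.3460

The PACF at lag k is phi_{kk}, the last component of the solution
to the Yule-Walker system G_k phi = r_k where
  (G_k)_{ij} = rho(|i - j|), (r_k)_i = rho(i), i,j = 1..k.
Equivalently, Durbin-Levinson gives phi_{kk} iteratively:
  phi_{11} = rho(1)
  phi_{kk} = [rho(k) - sum_{j=1..k-1} phi_{k-1,j} rho(k-j)]
            / [1 - sum_{j=1..k-1} phi_{k-1,j} rho(j)],
  phi_{k,j} = phi_{k-1,j} - phi_{kk} phi_{k-1,k-j},  j = 1..k-1.
Step k = 1:
  phi_11 = rho(1) = -0.5819.
Step k = 2:
  phi_22 = [rho(2) - phi_11 rho(1)] / [1 - phi_11 rho(1)] = [0.6372 - (-0.5819)(-0.5819)] / [1 - (-0.5819)(-0.5819)]
         = 0.29859239 / 0.66139239 = 0.45146.
  Update: phi_21 = phi_11 - phi_22 phi_11 = -0.5819 - (0.45146)(-0.5819) = -0.319195.
Step k = 3:
  phi_33 = [rho(3) - phi_21 rho(2) - phi_22 rho(1)] / [1 - phi_21 rho(1) - phi_22 rho(2)]
    numerator   = -0.6483 - (-0.319195)(0.6372) - (0.45146)(-0.5819) = -0.18220404
    denominator = 1 - (-0.319195)(-0.5819) - (0.45146)(0.6372) = 0.52658979
  phi_33 = -0.18220404 / 0.52658979 = -0.346.
Therefore phi_{33} = -0.3460.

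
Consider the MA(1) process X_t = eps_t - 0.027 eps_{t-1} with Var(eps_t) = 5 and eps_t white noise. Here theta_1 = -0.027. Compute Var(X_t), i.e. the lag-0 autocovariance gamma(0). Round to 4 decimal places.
\gamma(0) = 5.0036

For an MA(q) process X_t = eps_t + sum_i theta_i eps_{t-i} with
Var(eps_t) = sigma^2, the variance is
  gamma(0) = sigma^2 * (1 + sum_i theta_i^2).
  sum_i theta_i^2 = (-0.027)^2 = 0.000729.
  gamma(0) = 5 * (1 + 0.000729) = 5 * 1.000729 = 5.003645, which rounds to 5.0036.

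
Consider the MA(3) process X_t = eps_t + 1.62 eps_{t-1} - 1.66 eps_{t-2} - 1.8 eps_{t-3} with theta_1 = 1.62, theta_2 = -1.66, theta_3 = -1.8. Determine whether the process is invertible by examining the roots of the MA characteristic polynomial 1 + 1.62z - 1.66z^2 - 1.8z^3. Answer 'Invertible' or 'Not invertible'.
\text{Not invertible}

The MA(q) characteristic polynomial is P(z) = 1 + 1.62z - 1.66z^2 - 1.8z^3.
Invertibility requires all roots to lie outside the unit circle, i.e. |z| > 1 for every root.
Degree 3: look for a simple real root z0 first, then factor out (1 - z/z0) and solve the remaining quadratic.
Testing z0 = -0.5: P(-0.5) = 1 + (1.62)(-0.5) + (-1.66)(-0.5)^2 + (-1.8)(-0.5)^3
  = 1 + (-0.81) + (-0.415) + (0.225) = 0.  So z_0 = -0.5 is a root, |z_0| = 0.5.
Divide out the factor (1 + 2 z) = (1 - z/z0) (since 1/z0 = -2):
  P(z) = (1 + 2 z)(1 + (-0.38) z + (-0.9) z^2)
  [check: z-coef -0.38 - (-2) = 1.62; z^2-coef -0.9 - (-2)(-0.38) = -1.66; z^3-coef -(-2)(-0.9) = -1.8.]
Remaining roots from the quadratic factor 1 + (-0.38) z + (-0.9) z^2:
  Set 1 + (-0.38) z + (-0.9) z^2 = 0, i.e. a z^2 + b z + c = 0 with a = -0.9, b = -0.38, c = 1.
  Discriminant D = b^2 - 4ac = (-0.38)^2 - 4*(-0.9)*1 = 0.1444 - (-3.6) = 3.7444.
  D >= 0, so the roots are real: z = (-b +/- sqrt(D)) / (2a) = (0.38 +/- 1.935045) / (-1.8).
    z_1 = (0.38 + 1.935045) / (-1.8) = -1.2861,   |z_1| = 1.2861.
    z_2 = (0.38 - 1.935045) / (-1.8) = 0.8639,   |z_2| = 0.8639.
Moduli of all roots: 0.5000, 1.2861, 0.8639.
All moduli strictly greater than 1? No.
Verdict: Not invertible.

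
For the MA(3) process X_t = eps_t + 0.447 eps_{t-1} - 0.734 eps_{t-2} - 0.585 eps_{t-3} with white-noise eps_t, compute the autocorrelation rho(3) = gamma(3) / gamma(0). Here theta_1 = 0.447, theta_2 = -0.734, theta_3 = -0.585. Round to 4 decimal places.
\rho(3) = -0.2811

For an MA(q) process with theta_0 = 1, the autocovariance is
  gamma(k) = sigma^2 * sum_{i=0..q-k} theta_i * theta_{i+k},
and rho(k) = gamma(k) / gamma(0). Sigma^2 cancels.
  numerator   = (1)*(-0.585) = -0.585.
  denominator = (1)^2 + (0.447)^2 + (-0.734)^2 + (-0.585)^2 = 2.08079.
  rho(3) = -0.585 / 2.08079 = -0.2811.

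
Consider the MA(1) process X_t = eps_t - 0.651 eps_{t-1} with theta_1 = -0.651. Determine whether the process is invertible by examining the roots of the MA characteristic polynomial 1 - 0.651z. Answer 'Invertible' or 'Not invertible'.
\text{Invertible}

The MA(q) characteristic polynomial is P(z) = 1 - 0.651z.
Invertibility requires all roots to lie outside the unit circle, i.e. |z| > 1 for every root.
This is linear in z: 1 + (-0.651) z = 0  =>  z = -1/(-0.651) = 1.536098,  |z| = 1.536098.
Moduli of all roots: 1.5361.
All moduli strictly greater than 1? Yes.
Verdict: Invertible.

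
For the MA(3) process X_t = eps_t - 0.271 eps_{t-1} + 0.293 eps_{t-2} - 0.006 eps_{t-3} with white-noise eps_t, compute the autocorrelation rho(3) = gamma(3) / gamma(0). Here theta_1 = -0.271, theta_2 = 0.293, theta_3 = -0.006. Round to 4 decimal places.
\rho(3) = -0.0052

For an MA(q) process with theta_0 = 1, the autocovariance is
  gamma(k) = sigma^2 * sum_{i=0..q-k} theta_i * theta_{i+k},
and rho(k) = gamma(k) / gamma(0). Sigma^2 cancels.
  numerator   = (1)*(-0.006) = -0.006.
  denominator = (1)^2 + (-0.271)^2 + (0.293)^2 + (-0.006)^2 = 1.159326.
  rho(3) = -0.006 / 1.159326 = -0.0052.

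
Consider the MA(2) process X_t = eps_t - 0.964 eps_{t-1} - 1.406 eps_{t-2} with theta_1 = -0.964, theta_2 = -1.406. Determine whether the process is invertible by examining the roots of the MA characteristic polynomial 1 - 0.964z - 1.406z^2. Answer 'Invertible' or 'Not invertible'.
\text{Not invertible}

The MA(q) characteristic polynomial is P(z) = 1 - 0.964z - 1.406z^2.
Invertibility requires all roots to lie outside the unit circle, i.e. |z| > 1 for every root.
Set 1 + (-0.964) z + (-1.406) z^2 = 0, i.e. a z^2 + b z + c = 0 with a = -1.406, b = -0.964, c = 1.
Discriminant D = b^2 - 4ac = (-0.964)^2 - 4*(-1.406)*1 = 0.929296 - (-5.624) = 6.553296.
D >= 0, so the roots are real: z = (-b +/- sqrt(D)) / (2a) = (0.964 +/- 2.559941) / (-2.812).
  z_1 = (0.964 + 2.559941) / (-2.812) = -1.2532,   |z_1| = 1.2532.
  z_2 = (0.964 - 2.559941) / (-2.812) = 0.5675,   |z_2| = 0.5675.
Moduli of all roots: 1.2532, 0.5675.
All moduli strictly greater than 1? No.
Verdict: Not invertible.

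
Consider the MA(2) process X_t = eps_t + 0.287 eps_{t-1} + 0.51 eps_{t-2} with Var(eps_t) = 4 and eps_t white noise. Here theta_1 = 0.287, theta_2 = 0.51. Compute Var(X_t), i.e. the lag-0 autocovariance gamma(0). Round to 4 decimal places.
\gamma(0) = 5.3699

For an MA(q) process X_t = eps_t + sum_i theta_i eps_{t-i} with
Var(eps_t) = sigma^2, the variance is
  gamma(0) = sigma^2 * (1 + sum_i theta_i^2).
  sum_i theta_i^2 = (0.287)^2 + (0.51)^2 = 0.082369 + 0.2601 = 0.342469.
  gamma(0) = 4 * (1 + 0.342469) = 4 * 1.342469 = 5.369876, which rounds to 5.3699.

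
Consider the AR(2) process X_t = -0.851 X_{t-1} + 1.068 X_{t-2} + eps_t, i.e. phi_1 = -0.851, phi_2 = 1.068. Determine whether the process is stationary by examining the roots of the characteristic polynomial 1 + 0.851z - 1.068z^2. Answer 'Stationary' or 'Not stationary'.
\text{Not stationary}

The AR(p) characteristic polynomial is P(z) = 1 + 0.851z - 1.068z^2.
Stationarity requires all roots to lie outside the unit circle, i.e. |z| > 1 for every root.
Set 1 + (0.851) z + (-1.068) z^2 = 0, i.e. a z^2 + b z + c = 0 with a = -1.068, b = 0.851, c = 1.
Discriminant D = b^2 - 4ac = (0.851)^2 - 4*(-1.068)*1 = 0.724201 - (-4.272) = 4.996201.
D >= 0, so the roots are real: z = (-b +/- sqrt(D)) / (2a) = (-0.851 +/- 2.235218) / (-2.136).
  z_1 = (-0.851 + 2.235218) / (-2.136) = -0.648,   |z_1| = 0.648.
  z_2 = (-0.851 - 2.235218) / (-2.136) = 1.4449,   |z_2| = 1.4449.
Moduli of all roots: 0.6480, 1.4449.
All moduli strictly greater than 1? No.
Verdict: Not stationary.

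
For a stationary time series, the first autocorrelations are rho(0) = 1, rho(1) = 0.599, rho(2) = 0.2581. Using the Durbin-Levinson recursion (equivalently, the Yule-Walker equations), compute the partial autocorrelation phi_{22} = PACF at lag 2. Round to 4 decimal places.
\phi_{22} = -0.1571

The PACF at lag k is phi_{kk}, the last component of the solution
to the Yule-Walker system G_k phi = r_k where
  (G_k)_{ij} = rho(|i - j|), (r_k)_i = rho(i), i,j = 1..k.
Equivalently, Durbin-Levinson gives phi_{kk} iteratively:
  phi_{11} = rho(1)
  phi_{kk} = [rho(k) - sum_{j=1..k-1} phi_{k-1,j} rho(k-j)]
            / [1 - sum_{j=1..k-1} phi_{k-1,j} rho(j)],
  phi_{k,j} = phi_{k-1,j} - phi_{kk} phi_{k-1,k-j},  j = 1..k-1.
Step k = 1:
  phi_11 = rho(1) = 0.599.
Step k = 2:
  phi_22 = [rho(2) - phi_11 rho(1)] / [1 - phi_11 rho(1)] = [0.2581 - (0.599)(0.599)] / [1 - (0.599)(0.599)]
         = -0.100701 / 0.641199 = -0.1571.
Therefore phi_{22} = -0.1571.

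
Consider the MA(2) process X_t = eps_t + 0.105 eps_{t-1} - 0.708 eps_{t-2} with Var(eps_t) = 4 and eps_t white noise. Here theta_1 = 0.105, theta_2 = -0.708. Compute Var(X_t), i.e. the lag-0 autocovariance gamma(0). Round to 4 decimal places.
\gamma(0) = 6.0492

For an MA(q) process X_t = eps_t + sum_i theta_i eps_{t-i} with
Var(eps_t) = sigma^2, the variance is
  gamma(0) = sigma^2 * (1 + sum_i theta_i^2).
  sum_i theta_i^2 = (0.105)^2 + (-0.708)^2 = 0.011025 + 0.501264 = 0.512289.
  gamma(0) = 4 * (1 + 0.512289) = 4 * 1.512289 = 6.049156, which rounds to 6.0492.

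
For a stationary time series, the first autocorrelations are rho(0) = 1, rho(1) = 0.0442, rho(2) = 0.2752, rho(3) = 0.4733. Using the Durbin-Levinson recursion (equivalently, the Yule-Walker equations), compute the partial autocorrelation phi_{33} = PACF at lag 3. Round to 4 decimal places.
\phi_{33} = 0.4900

The PACF at lag k is phi_{kk}, the last component of the solution
to the Yule-Walker system G_k phi = r_k where
  (G_k)_{ij} = rho(|i - j|), (r_k)_i = rho(i), i,j = 1..k.
Equivalently, Durbin-Levinson gives phi_{kk} iteratively:
  phi_{11} = rho(1)
  phi_{kk} = [rho(k) - sum_{j=1..k-1} phi_{k-1,j} rho(k-j)]
            / [1 - sum_{j=1..k-1} phi_{k-1,j} rho(j)],
  phi_{k,j} = phi_{k-1,j} - phi_{kk} phi_{k-1,k-j},  j = 1..k-1.
Step k = 1:
  phi_11 = rho(1) = 0.0442.
Step k = 2:
  phi_22 = [rho(2) - phi_11 rho(1)] / [1 - phi_11 rho(1)] = [0.2752 - (0.0442)(0.0442)] / [1 - (0.0442)(0.0442)]
         = 0.27324636 / 0.99804636 = 0.273781.
  Update: phi_21 = phi_11 - phi_22 phi_11 = 0.0442 - (0.273781)(0.0442) = 0.032099.
Step k = 3:
  phi_33 = [rho(3) - phi_21 rho(2) - phi_22 rho(1)] / [1 - phi_21 rho(1) - phi_22 rho(2)]
    numerator   = 0.4733 - (0.032099)(0.2752) - (0.273781)(0.0442) = 0.45236526
    denominator = 1 - (0.032099)(0.0442) - (0.273781)(0.2752) = 0.92323664
  phi_33 = 0.45236526 / 0.92323664 = 0.49.
Therefore phi_{33} = 0.4900.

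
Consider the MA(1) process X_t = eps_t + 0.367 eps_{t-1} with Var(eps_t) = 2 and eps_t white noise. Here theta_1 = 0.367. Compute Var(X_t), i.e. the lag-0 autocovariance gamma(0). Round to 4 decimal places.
\gamma(0) = 2.2694

For an MA(q) process X_t = eps_t + sum_i theta_i eps_{t-i} with
Var(eps_t) = sigma^2, the variance is
  gamma(0) = sigma^2 * (1 + sum_i theta_i^2).
  sum_i theta_i^2 = (0.367)^2 = 0.134689.
  gamma(0) = 2 * (1 + 0.134689) = 2 * 1.134689 = 2.269378, which rounds to 2.2694.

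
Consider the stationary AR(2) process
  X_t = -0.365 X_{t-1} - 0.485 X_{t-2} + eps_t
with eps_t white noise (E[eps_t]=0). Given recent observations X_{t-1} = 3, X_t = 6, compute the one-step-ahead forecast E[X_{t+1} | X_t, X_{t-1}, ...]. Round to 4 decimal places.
E[X_{t+1} \mid \mathcal F_t] = -3.6450

For an AR(p) model X_t = c + sum_i phi_i X_{t-i} + eps_t, the
one-step-ahead conditional mean is
  E[X_{t+1} | X_t, ...] = c + sum_i phi_i X_{t+1-i}.
Substitute known values:
  E[X_{t+1} | ...] = (-0.365) * (6) + (-0.485) * (3)
                   = -3.6450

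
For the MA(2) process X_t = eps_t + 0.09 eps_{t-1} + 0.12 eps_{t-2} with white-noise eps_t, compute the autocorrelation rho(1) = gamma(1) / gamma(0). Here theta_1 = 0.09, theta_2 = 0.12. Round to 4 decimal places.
\rho(1) = 0.0986

For an MA(q) process with theta_0 = 1, the autocovariance is
  gamma(k) = sigma^2 * sum_{i=0..q-k} theta_i * theta_{i+k},
and rho(k) = gamma(k) / gamma(0). Sigma^2 cancels.
  numerator   = (1)*(0.09) + (0.09)*(0.12) = 0.1008.
  denominator = (1)^2 + (0.09)^2 + (0.12)^2 = 1.0225.
  rho(1) = 0.1008 / 1.0225 = 0.0986.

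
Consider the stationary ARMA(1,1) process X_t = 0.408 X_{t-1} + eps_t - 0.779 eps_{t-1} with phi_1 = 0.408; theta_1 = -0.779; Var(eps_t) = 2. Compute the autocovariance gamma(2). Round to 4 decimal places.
\gamma(2) = -0.2478

Multiply the model equation by X_{t-k} and take expectations. With theta_0 = psi_0 = 1 and psi_j the MA(infinity) weights, this gives
  gamma(k) - sum_i phi_i gamma(k-i) = c_k,
  c_k = sigma^2 * sum_{j=k..q} theta_j psi_{j-k}   (c_k = 0 for k > q),
using gamma(-m) = gamma(m).
psi-weights needed (psi_j = theta_j + sum_i phi_i psi_{j-i}):
  psi_1 = theta_1 + phi_1 = -0.779 + (0.408) = -0.371
Right-hand sides:
  c_0 = sigma^2 (1 + theta_1 psi_1) = 2 * (1 + (-0.779)(-0.371)) = 2 * 1.289009 = 2.578018
  c_1 = sigma^2 theta_1 = 2 * (-0.779) = -1.558
  c_2 = 0
Equations for k = 0 and k = 1 (AR order 1):
  gamma(0) = phi_1 gamma(1) + c_0
  gamma(1) = phi_1 gamma(0) + c_1
Substituting the second into the first: gamma(0) (1 - phi_1^2) = c_0 + phi_1 c_1, so
  gamma(0) = (c_0 + phi_1 c_1) / (1 - phi_1^2) = (2.578018 + (0.408)(-1.558)) / (1 - (0.408)^2) = 1.942354 / 0.833536 = 2.330258.
  gamma(1) = phi_1 gamma(0) + c_1 = (0.408)(2.330258) + (-1.558) = -0.607255.
For k = 2 (> q): gamma(2) = phi_1 gamma(1) = (0.408)(-0.607255) = -0.24776.
Therefore gamma(2) = -0.2478 (to 4 decimal places).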